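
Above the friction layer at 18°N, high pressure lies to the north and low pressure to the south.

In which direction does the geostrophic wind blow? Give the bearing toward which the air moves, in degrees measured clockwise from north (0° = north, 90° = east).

The pressure-gradient force points toward the south (bearing 180°).
Geostrophic balance: in the Northern Hemisphere the Coriolis force deflects motion to the right, so the geostrophic wind blows 90° to the right of the pressure-gradient force (low pressure on the left).
Rotating 180° by 90° clockwise gives 270° — the wind blows toward the west.

270°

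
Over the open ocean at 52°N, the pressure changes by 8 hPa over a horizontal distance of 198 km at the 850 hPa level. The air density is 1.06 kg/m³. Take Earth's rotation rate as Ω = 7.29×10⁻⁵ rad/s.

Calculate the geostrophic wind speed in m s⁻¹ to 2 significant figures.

Coriolis parameter at 52°N:
f = 2Ω sin φ = 2 × 7.29×10⁻⁵ × sin 52° = 1.15×10⁻⁴ s⁻¹
Pressure gradient: |∂P/∂n| = 800 Pa / 198000 m = 4.04×10⁻³ Pa/m
Geostrophic balance (pressure-gradient force = Coriolis force):
V_g = (1/(fρ)) |∂P/∂n| = 4.04×10⁻³ / (1.15×10⁻⁴ × 1.06) = 33.2 m/s

33 m s⁻¹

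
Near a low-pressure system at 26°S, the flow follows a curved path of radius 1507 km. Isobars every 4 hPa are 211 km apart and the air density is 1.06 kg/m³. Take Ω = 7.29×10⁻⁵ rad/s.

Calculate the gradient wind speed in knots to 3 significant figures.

44.0 knots

Coriolis parameter at 26°S:
f = 2Ω sin φ = 2 × 7.29×10⁻⁵ × sin 26° = 6.39×10⁻⁵ s⁻¹
Pressure gradient: |∂P/∂n| = 400 Pa / 211000 m = 1.90×10⁻³ Pa/m
Geostrophic speed: V_g = |∂P/∂n|/(fρ) = 1.90×10⁻³/(6.39×10⁻⁵ × 1.06) = 28.0 m/s
Around a low, centrifugal force acts outward with Coriolis, so pressure-gradient force balances both:
(1/ρ)|∂P/∂n| = fV + V²/R  →  V² + fR·V − fR·V_g = 0
With fR = 6.39×10⁻⁵ × 1507×10³ m = 96.3 m/s:
V = [−fR + √((fR)² + 4 fR V_g)]/2 = [−96.3 + √(96.3² + 4×96.3×28)]/2 = 22.7 m/s
Subgeostrophic (V < V_g = 28 m/s), as expected around a low.
Converting: 22.7 m/s × 1.944 = 44.0 knots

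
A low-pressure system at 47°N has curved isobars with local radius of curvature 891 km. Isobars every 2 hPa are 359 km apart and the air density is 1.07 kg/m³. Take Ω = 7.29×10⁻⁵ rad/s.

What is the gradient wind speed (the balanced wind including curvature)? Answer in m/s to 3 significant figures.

Coriolis parameter at 47°N:
f = 2Ω sin φ = 2 × 7.29×10⁻⁵ × sin 47° = 1.07×10⁻⁴ s⁻¹
Pressure gradient: |∂P/∂n| = 200 Pa / 359000 m = 5.57×10⁻⁴ Pa/m
Geostrophic speed: V_g = |∂P/∂n|/(fρ) = 5.57×10⁻⁴/(1.07×10⁻⁴ × 1.07) = 4.88 m/s
Around a low, centrifugal force acts outward with Coriolis, so pressure-gradient force balances both:
(1/ρ)|∂P/∂n| = fV + V²/R  →  V² + fR·V − fR·V_g = 0
With fR = 1.07×10⁻⁴ × 891×10³ m = 95.0 m/s:
V = [−fR + √((fR)² + 4 fR V_g)]/2 = [−95.0 + √(95.0² + 4×95.0×4.88)]/2 = 4.65 m/s
Subgeostrophic (V < V_g = 4.88 m/s), as expected around a low.

4.65 m/s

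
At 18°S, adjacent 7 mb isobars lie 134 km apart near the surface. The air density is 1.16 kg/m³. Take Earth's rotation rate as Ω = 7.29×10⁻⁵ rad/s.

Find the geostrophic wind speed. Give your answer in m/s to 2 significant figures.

100 m/s

Coriolis parameter at 18°S:
f = 2Ω sin φ = 2 × 7.29×10⁻⁵ × sin 18° = 4.51×10⁻⁵ s⁻¹
Pressure gradient: |∂P/∂n| = 700 Pa / 134000 m = 5.22×10⁻³ Pa/m
Geostrophic balance (pressure-gradient force = Coriolis force):
V_g = (1/(fρ)) |∂P/∂n| = 5.22×10⁻³ / (4.51×10⁻⁵ × 1.16) = 100.0 m/s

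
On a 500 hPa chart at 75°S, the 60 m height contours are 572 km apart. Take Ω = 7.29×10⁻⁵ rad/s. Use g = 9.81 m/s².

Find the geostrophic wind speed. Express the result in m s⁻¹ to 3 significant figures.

Coriolis parameter at 75°S:
f = 2Ω sin φ = 2 × 7.29×10⁻⁵ × sin 75° = 1.41×10⁻⁴ s⁻¹
Height gradient: |∂Z/∂n| = 60 m / 572000 m = 1.05×10⁻⁴
On a pressure surface, geostrophic balance gives V_g = (g/f)|∂Z/∂n|:
V_g = 9.81 × 1.05×10⁻⁴ / 1.41×10⁻⁴ = 7.31 m/s

7.31 m s⁻¹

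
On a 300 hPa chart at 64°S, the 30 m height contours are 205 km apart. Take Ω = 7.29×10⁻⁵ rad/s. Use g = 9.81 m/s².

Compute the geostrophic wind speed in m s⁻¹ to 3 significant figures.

11.0 m s⁻¹

Coriolis parameter at 64°S:
f = 2Ω sin φ = 2 × 7.29×10⁻⁵ × sin 64° = 1.31×10⁻⁴ s⁻¹
Height gradient: |∂Z/∂n| = 30 m / 205000 m = 1.46×10⁻⁴
On a pressure surface, geostrophic balance gives V_g = (g/f)|∂Z/∂n|:
V_g = 9.81 × 1.46×10⁻⁴ / 1.31×10⁻⁴ = 11.0 m/s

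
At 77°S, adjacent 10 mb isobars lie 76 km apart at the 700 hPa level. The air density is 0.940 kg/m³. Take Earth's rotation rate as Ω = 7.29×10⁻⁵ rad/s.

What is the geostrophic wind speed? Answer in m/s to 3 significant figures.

Coriolis parameter at 77°S:
f = 2Ω sin φ = 2 × 7.29×10⁻⁵ × sin 77° = 1.42×10⁻⁴ s⁻¹
Pressure gradient: |∂P/∂n| = 1000 Pa / 76000 m = 1.32×10⁻² Pa/m
Geostrophic balance (pressure-gradient force = Coriolis force):
V_g = (1/(fρ)) |∂P/∂n| = 1.32×10⁻² / (1.42×10⁻⁴ × 0.940) = 98.5 m/s

98.5 m/s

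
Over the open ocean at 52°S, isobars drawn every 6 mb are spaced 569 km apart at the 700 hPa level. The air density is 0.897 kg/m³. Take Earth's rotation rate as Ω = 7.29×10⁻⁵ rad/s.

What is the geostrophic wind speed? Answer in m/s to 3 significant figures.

Coriolis parameter at 52°S:
f = 2Ω sin φ = 2 × 7.29×10⁻⁵ × sin 52° = 1.15×10⁻⁴ s⁻¹
Pressure gradient: |∂P/∂n| = 600 Pa / 569000 m = 1.05×10⁻³ Pa/m
Geostrophic balance (pressure-gradient force = Coriolis force):
V_g = (1/(fρ)) |∂P/∂n| = 1.05×10⁻³ / (1.15×10⁻⁴ × 0.897) = 10.2 m/s

10.2 m/s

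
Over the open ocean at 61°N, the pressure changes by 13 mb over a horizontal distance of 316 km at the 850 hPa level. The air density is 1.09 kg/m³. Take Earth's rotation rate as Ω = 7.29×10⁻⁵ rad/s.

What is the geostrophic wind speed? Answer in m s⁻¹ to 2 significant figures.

Coriolis parameter at 61°N:
f = 2Ω sin φ = 2 × 7.29×10⁻⁵ × sin 61° = 1.28×10⁻⁴ s⁻¹
Pressure gradient: |∂P/∂n| = 1300 Pa / 316000 m = 4.11×10⁻³ Pa/m
Geostrophic balance (pressure-gradient force = Coriolis force):
V_g = (1/(fρ)) |∂P/∂n| = 4.11×10⁻³ / (1.28×10⁻⁴ × 1.09) = 29.6 m/s

30 m s⁻¹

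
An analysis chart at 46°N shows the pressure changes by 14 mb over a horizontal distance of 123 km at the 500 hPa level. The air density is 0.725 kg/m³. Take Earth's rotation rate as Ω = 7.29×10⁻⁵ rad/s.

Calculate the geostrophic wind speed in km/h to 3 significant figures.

Coriolis parameter at 46°N:
f = 2Ω sin φ = 2 × 7.29×10⁻⁵ × sin 46° = 1.05×10⁻⁴ s⁻¹
Pressure gradient: |∂P/∂n| = 1400 Pa / 123000 m = 1.14×10⁻² Pa/m
Geostrophic balance (pressure-gradient force = Coriolis force):
V_g = (1/(fρ)) |∂P/∂n| = 1.14×10⁻² / (1.05×10⁻⁴ × 0.725) = 150 m/s
Converting: 150 m/s × 3.6 = 539 km/h

539 km/h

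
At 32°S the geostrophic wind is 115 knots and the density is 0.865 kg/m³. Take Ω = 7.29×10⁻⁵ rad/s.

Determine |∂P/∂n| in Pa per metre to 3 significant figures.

3.95×10⁻³ Pa/m

Coriolis parameter at 32°S:
f = 2Ω sin φ = 2 × 7.29×10⁻⁵ × sin 32° = 7.73×10⁻⁵ s⁻¹
Wind speed in SI: 115 knots = 59.2 m/s
Geostrophic balance rearranged: |∂P/∂n| = f ρ V_g
|∂P/∂n| = 7.73×10⁻⁵ × 0.865 × 59.2 = 3.95×10⁻³ Pa/m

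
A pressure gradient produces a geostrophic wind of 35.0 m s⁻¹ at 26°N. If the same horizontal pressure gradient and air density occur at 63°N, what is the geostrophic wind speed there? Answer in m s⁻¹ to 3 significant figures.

With the same pressure gradient and density, V_g ∝ 1/f ∝ 1/sin φ.
V₂ = V₁ · sin φ₁ / sin φ₂ = 35.0 × sin 26° / sin 63°
V₂ = 35.0 × 0.4384/0.8910 = 17.2 m s⁻¹

17.2 m s⁻¹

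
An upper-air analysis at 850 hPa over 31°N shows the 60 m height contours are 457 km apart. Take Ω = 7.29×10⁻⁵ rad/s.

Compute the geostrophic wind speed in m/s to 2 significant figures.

Coriolis parameter at 31°N:
f = 2Ω sin φ = 2 × 7.29×10⁻⁵ × sin 31° = 7.51×10⁻⁵ s⁻¹
Height gradient: |∂Z/∂n| = 60 m / 457000 m = 1.31×10⁻⁴
On a pressure surface, geostrophic balance gives V_g = (g/f)|∂Z/∂n|:
V_g = 9.81 × 1.31×10⁻⁴ / 7.51×10⁻⁵ = 17.2 m/s

17 m/s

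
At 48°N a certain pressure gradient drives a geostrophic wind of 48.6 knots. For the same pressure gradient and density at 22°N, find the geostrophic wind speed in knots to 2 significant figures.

With the same pressure gradient and density, V_g ∝ 1/f ∝ 1/sin φ.
V₂ = V₁ · sin φ₁ / sin φ₂ = 48.6 × sin 48° / sin 22°
V₂ = 48.6 × 0.7431/0.3746 = 96 knots

96 knots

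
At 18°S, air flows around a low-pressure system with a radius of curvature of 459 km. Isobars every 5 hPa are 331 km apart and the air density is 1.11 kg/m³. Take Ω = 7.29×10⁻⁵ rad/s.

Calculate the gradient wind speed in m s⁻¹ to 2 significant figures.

Coriolis parameter at 18°S:
f = 2Ω sin φ = 2 × 7.29×10⁻⁵ × sin 18° = 4.51×10⁻⁵ s⁻¹
Pressure gradient: |∂P/∂n| = 500 Pa / 331000 m = 1.51×10⁻³ Pa/m
Geostrophic speed: V_g = |∂P/∂n|/(fρ) = 1.51×10⁻³/(4.51×10⁻⁵ × 1.11) = 30.2 m/s
Around a low, centrifugal force acts outward with Coriolis, so pressure-gradient force balances both:
(1/ρ)|∂P/∂n| = fV + V²/R  →  V² + fR·V − fR·V_g = 0
With fR = 4.51×10⁻⁵ × 459×10³ m = 20.7 m/s:
V = [−fR + √((fR)² + 4 fR V_g)]/2 = [−20.7 + √(20.7² + 4×20.7×30.2)]/2 = 16.7 m/s
Subgeostrophic (V < V_g = 30.2 m/s), as expected around a low.

17 m s⁻¹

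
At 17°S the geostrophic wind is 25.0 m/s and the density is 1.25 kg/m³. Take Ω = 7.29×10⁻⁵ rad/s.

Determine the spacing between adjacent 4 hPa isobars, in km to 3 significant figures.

300 km

Coriolis parameter at 17°S:
f = 2Ω sin φ = 2 × 7.29×10⁻⁵ × sin 17° = 4.26×10⁻⁵ s⁻¹
Geostrophic balance rearranged: |∂P/∂n| = f ρ V_g
|∂P/∂n| = 4.26×10⁻⁵ × 1.25 × 25.0 = 1.33×10⁻³ Pa/m
Isobar spacing: Δn = ΔP/|∂P/∂n| = 400 Pa / 1.33×10⁻³ Pa/m = 300274 m ≈ 300 km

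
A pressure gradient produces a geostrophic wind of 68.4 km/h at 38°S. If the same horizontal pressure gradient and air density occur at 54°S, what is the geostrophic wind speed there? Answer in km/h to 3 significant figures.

With the same pressure gradient and density, V_g ∝ 1/f ∝ 1/sin φ.
V₂ = V₁ · sin φ₁ / sin φ₂ = 68.4 × sin 38° / sin 54°
V₂ = 68.4 × 0.6157/0.8090 = 52.1 km/h

52.1 km/h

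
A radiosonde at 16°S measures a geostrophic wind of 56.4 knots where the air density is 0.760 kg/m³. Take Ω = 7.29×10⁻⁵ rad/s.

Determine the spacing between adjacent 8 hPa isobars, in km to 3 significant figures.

Coriolis parameter at 16°S:
f = 2Ω sin φ = 2 × 7.29×10⁻⁵ × sin 16° = 4.02×10⁻⁵ s⁻¹
Wind speed in SI: 56.4 knots = 29.0 m/s
Geostrophic balance rearranged: |∂P/∂n| = f ρ V_g
|∂P/∂n| = 4.02×10⁻⁵ × 0.760 × 29.0 = 8.86×10⁻⁴ Pa/m
Isobar spacing: Δn = ΔP/|∂P/∂n| = 800 Pa / 8.86×10⁻⁴ Pa/m = 902742 m ≈ 903 km

903 km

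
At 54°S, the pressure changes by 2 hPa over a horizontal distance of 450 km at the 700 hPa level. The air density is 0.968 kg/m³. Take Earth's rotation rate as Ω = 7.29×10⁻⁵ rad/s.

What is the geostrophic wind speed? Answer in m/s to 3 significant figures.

Coriolis parameter at 54°S:
f = 2Ω sin φ = 2 × 7.29×10⁻⁵ × sin 54° = 1.18×10⁻⁴ s⁻¹
Pressure gradient: |∂P/∂n| = 200 Pa / 450000 m = 4.44×10⁻⁴ Pa/m
Geostrophic balance (pressure-gradient force = Coriolis force):
V_g = (1/(fρ)) |∂P/∂n| = 4.44×10⁻⁴ / (1.18×10⁻⁴ × 0.968) = 3.89 m/s

3.89 m/s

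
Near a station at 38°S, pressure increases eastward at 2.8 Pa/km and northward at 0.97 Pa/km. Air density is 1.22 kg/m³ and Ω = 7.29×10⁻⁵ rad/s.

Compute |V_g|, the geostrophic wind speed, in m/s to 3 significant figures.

27.1 m/s

Coriolis parameter at 38°S:
f = 2Ω sin φ = 2 × 7.29×10⁻⁵ × sin 38° = 8.98×10⁻⁵ s⁻¹
In the Southern Hemisphere f is negative: f = −8.98×10⁻⁵ s⁻¹.
Component geostrophic relations (x east, y north):
u_g = −(1/(fρ)) ∂P/∂y,  v_g = (1/(fρ)) ∂P/∂x
u_g = −(0.97×10⁻³)/(−8.98×10⁻⁵ × 1.22) = 8.86 m/s;  v_g = (2.8×10⁻³)/(−8.98×10⁻⁵ × 1.22) = −25.6 m/s
|V_g| = √(u_g² + v_g²) = 27.1 m/s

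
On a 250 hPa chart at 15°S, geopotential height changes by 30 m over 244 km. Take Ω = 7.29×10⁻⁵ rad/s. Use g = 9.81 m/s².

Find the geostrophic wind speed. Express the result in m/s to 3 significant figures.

Coriolis parameter at 15°S:
f = 2Ω sin φ = 2 × 7.29×10⁻⁵ × sin 15° = 3.77×10⁻⁵ s⁻¹
Height gradient: |∂Z/∂n| = 30 m / 244000 m = 1.23×10⁻⁴
On a pressure surface, geostrophic balance gives V_g = (g/f)|∂Z/∂n|:
V_g = 9.81 × 1.23×10⁻⁴ / 3.77×10⁻⁵ = 32.0 m/s

32.0 m/s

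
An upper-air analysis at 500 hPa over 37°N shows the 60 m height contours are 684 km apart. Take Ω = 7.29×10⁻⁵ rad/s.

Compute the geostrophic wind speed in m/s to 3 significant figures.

9.81 m/s

Coriolis parameter at 37°N:
f = 2Ω sin φ = 2 × 7.29×10⁻⁵ × sin 37° = 8.77×10⁻⁵ s⁻¹
Height gradient: |∂Z/∂n| = 60 m / 684000 m = 8.77×10⁻⁵
On a pressure surface, geostrophic balance gives V_g = (g/f)|∂Z/∂n|:
V_g = 9.81 × 8.77×10⁻⁵ / 8.77×10⁻⁵ = 9.81 m/s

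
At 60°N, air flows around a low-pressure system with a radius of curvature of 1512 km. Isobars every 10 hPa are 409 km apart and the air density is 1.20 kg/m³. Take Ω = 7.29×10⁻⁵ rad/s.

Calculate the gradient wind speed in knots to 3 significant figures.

Coriolis parameter at 60°N:
f = 2Ω sin φ = 2 × 7.29×10⁻⁵ × sin 60° = 1.26×10⁻⁴ s⁻¹
Pressure gradient: |∂P/∂n| = 1000 Pa / 409000 m = 2.44×10⁻³ Pa/m
Geostrophic speed: V_g = |∂P/∂n|/(fρ) = 2.44×10⁻³/(1.26×10⁻⁴ × 1.20) = 16.1 m/s
Around a low, centrifugal force acts outward with Coriolis, so pressure-gradient force balances both:
(1/ρ)|∂P/∂n| = fV + V²/R  →  V² + fR·V − fR·V_g = 0
With fR = 1.26×10⁻⁴ × 1512×10³ m = 191 m/s:
V = [−fR + √((fR)² + 4 fR V_g)]/2 = [−191 + √(191² + 4×191×16.1)]/2 = 15 m/s
Subgeostrophic (V < V_g = 16.1 m/s), as expected around a low.
Converting: 15 m/s × 1.944 = 29.1 knots

29.1 knots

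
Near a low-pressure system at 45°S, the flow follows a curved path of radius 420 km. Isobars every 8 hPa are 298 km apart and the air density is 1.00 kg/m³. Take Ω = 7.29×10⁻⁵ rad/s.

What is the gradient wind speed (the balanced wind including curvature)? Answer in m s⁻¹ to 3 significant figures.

Coriolis parameter at 45°S:
f = 2Ω sin φ = 2 × 7.29×10⁻⁵ × sin 45° = 1.03×10⁻⁴ s⁻¹
Pressure gradient: |∂P/∂n| = 800 Pa / 298000 m = 2.68×10⁻³ Pa/m
Geostrophic speed: V_g = |∂P/∂n|/(fρ) = 2.68×10⁻³/(1.03×10⁻⁴ × 1.00) = 26.0 m/s
Around a low, centrifugal force acts outward with Coriolis, so pressure-gradient force balances both:
(1/ρ)|∂P/∂n| = fV + V²/R  →  V² + fR·V − fR·V_g = 0
With fR = 1.03×10⁻⁴ × 420×10³ m = 43.3 m/s:
V = [−fR + √((fR)² + 4 fR V_g)]/2 = [−43.3 + √(43.3² + 4×43.3×26)]/2 = 18.3 m/s
Subgeostrophic (V < V_g = 26 m/s), as expected around a low.

18.3 m s⁻¹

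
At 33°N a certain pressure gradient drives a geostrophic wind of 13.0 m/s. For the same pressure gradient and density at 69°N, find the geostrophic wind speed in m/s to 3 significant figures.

With the same pressure gradient and density, V_g ∝ 1/f ∝ 1/sin φ.
V₂ = V₁ · sin φ₁ / sin φ₂ = 13.0 × sin 33° / sin 69°
V₂ = 13.0 × 0.5446/0.9336 = 7.58 m/s

7.58 m/s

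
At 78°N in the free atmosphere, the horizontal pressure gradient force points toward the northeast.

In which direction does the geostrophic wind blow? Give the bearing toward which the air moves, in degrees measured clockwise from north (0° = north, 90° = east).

135°

The pressure-gradient force points toward the northeast (bearing 045°).
Geostrophic balance: in the Northern Hemisphere the Coriolis force deflects motion to the right, so the geostrophic wind blows 90° to the right of the pressure-gradient force (low pressure on the left).
Rotating 045° by 90° clockwise gives 135° — the wind blows toward the southeast.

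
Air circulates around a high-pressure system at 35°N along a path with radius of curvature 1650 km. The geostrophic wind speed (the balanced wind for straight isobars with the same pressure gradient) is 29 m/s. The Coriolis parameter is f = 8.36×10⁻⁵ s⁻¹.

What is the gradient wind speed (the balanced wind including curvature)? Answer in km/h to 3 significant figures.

149 km/h

Around a high, pressure-gradient force acts outward with centrifugal, so Coriolis balances both:
fV = (1/ρ)|∂P/∂n| + V²/R  →  V² − fR·V + fR·V_g = 0
With fR = 8.36×10⁻⁵ × 1650×10³ m = 138 m/s:
V = [fR − √((fR)² − 4 fR V_g)]/2 = [138 − √(138² − 4×138×29)]/2 = 41.5 m/s
Supergeostrophic (V > V_g = 29 m/s), as expected around a high.
Converting: 41.5 m/s × 3.6 = 149 km/h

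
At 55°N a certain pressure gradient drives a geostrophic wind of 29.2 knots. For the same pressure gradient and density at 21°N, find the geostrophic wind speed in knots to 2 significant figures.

67 knots

With the same pressure gradient and density, V_g ∝ 1/f ∝ 1/sin φ.
V₂ = V₁ · sin φ₁ / sin φ₂ = 29.2 × sin 55° / sin 21°
V₂ = 29.2 × 0.8192/0.3584 = 67 knots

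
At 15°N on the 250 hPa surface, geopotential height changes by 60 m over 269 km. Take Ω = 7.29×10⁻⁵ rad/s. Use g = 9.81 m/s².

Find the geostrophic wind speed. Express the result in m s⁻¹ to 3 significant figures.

58.0 m s⁻¹

Coriolis parameter at 15°N:
f = 2Ω sin φ = 2 × 7.29×10⁻⁵ × sin 15° = 3.77×10⁻⁵ s⁻¹
Height gradient: |∂Z/∂n| = 60 m / 269000 m = 2.23×10⁻⁴
On a pressure surface, geostrophic balance gives V_g = (g/f)|∂Z/∂n|:
V_g = 9.81 × 2.23×10⁻⁴ / 3.77×10⁻⁵ = 58.0 m/s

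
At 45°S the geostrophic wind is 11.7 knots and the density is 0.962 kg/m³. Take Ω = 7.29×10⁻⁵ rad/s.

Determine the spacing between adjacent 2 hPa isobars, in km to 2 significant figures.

Coriolis parameter at 45°S:
f = 2Ω sin φ = 2 × 7.29×10⁻⁵ × sin 45° = 1.03×10⁻⁴ s⁻¹
Wind speed in SI: 11.7 knots = 6.02 m/s
Geostrophic balance rearranged: |∂P/∂n| = f ρ V_g
|∂P/∂n| = 1.03×10⁻⁴ × 0.962 × 6.02 = 5.97×10⁻⁴ Pa/m
Isobar spacing: Δn = ΔP/|∂P/∂n| = 200 Pa / 5.97×10⁻⁴ Pa/m = 335034 m ≈ 340 km

340 km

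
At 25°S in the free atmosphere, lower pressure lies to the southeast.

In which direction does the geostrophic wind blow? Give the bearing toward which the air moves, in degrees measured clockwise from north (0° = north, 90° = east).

The pressure-gradient force points toward the southeast (bearing 135°).
Geostrophic balance: in the Southern Hemisphere the Coriolis force deflects motion to the left, so the geostrophic wind blows 90° to the left of the pressure-gradient force (low pressure on the right).
Rotating 135° by 90° counterclockwise gives 045° — the wind blows toward the northeast.

045°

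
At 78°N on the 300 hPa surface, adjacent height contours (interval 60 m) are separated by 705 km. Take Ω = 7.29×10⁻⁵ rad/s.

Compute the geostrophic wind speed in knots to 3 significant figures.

Coriolis parameter at 78°N:
f = 2Ω sin φ = 2 × 7.29×10⁻⁵ × sin 78° = 1.43×10⁻⁴ s⁻¹
Height gradient: |∂Z/∂n| = 60 m / 705000 m = 8.51×10⁻⁵
On a pressure surface, geostrophic balance gives V_g = (g/f)|∂Z/∂n|:
V_g = 9.81 × 8.51×10⁻⁵ / 1.43×10⁻⁴ = 5.85 m/s
Converting: 5.85 m/s × 1.944 = 11.4 knots

11.4 knots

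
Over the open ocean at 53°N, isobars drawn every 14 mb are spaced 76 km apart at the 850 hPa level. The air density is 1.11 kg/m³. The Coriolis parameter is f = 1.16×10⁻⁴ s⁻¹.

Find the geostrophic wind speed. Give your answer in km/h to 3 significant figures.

Pressure gradient: |∂P/∂n| = 1400 Pa / 76000 m = 1.84×10⁻² Pa/m
Geostrophic balance (pressure-gradient force = Coriolis force):
V_g = (1/(fρ)) |∂P/∂n| = 1.84×10⁻² / (1.16×10⁻⁴ × 1.11) = 143 m/s
Converting: 143 m/s × 3.6 = 515 km/h

515 km/h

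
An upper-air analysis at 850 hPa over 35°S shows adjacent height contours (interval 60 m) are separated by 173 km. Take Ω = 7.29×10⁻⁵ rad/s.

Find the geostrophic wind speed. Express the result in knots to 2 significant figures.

79 knots

Coriolis parameter at 35°S:
f = 2Ω sin φ = 2 × 7.29×10⁻⁵ × sin 35° = 8.36×10⁻⁵ s⁻¹
Height gradient: |∂Z/∂n| = 60 m / 173000 m = 3.47×10⁻⁴
On a pressure surface, geostrophic balance gives V_g = (g/f)|∂Z/∂n|:
V_g = 9.81 × 3.47×10⁻⁴ / 8.36×10⁻⁵ = 40.7 m/s
Converting: 40.7 m/s × 1.944 = 79 knots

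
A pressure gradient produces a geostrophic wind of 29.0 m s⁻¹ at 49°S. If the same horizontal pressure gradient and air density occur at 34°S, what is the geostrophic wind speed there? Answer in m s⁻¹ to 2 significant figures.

39 m s⁻¹

With the same pressure gradient and density, V_g ∝ 1/f ∝ 1/sin φ.
V₂ = V₁ · sin φ₁ / sin φ₂ = 29.0 × sin 49° / sin 34°
V₂ = 29.0 × 0.7547/0.5592 = 39 m s⁻¹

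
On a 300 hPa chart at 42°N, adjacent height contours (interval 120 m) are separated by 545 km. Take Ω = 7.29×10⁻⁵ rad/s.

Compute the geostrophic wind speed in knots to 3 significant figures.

43.0 knots

Coriolis parameter at 42°N:
f = 2Ω sin φ = 2 × 7.29×10⁻⁵ × sin 42° = 9.76×10⁻⁵ s⁻¹
Height gradient: |∂Z/∂n| = 120 m / 545000 m = 2.20×10⁻⁴
On a pressure surface, geostrophic balance gives V_g = (g/f)|∂Z/∂n|:
V_g = 9.81 × 2.20×10⁻⁴ / 9.76×10⁻⁵ = 22.1 m/s
Converting: 22.1 m/s × 1.944 = 43.0 knots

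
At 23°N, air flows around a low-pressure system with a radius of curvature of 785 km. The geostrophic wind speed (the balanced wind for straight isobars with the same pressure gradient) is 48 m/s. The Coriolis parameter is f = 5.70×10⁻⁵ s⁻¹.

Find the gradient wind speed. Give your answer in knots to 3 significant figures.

Around a low, centrifugal force acts outward with Coriolis, so pressure-gradient force balances both:
(1/ρ)|∂P/∂n| = fV + V²/R  →  V² + fR·V − fR·V_g = 0
With fR = 5.70×10⁻⁵ × 785×10³ m = 44.7 m/s:
V = [−fR + √((fR)² + 4 fR V_g)]/2 = [−44.7 + √(44.7² + 4×44.7×48)]/2 = 29.1 m/s
Subgeostrophic (V < V_g = 48 m/s), as expected around a low.
Converting: 29.1 m/s × 1.944 = 56.5 knots

56.5 knots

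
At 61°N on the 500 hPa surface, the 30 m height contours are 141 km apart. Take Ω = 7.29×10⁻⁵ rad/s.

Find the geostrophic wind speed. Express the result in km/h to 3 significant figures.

58.9 km/h

Coriolis parameter at 61°N:
f = 2Ω sin φ = 2 × 7.29×10⁻⁵ × sin 61° = 1.28×10⁻⁴ s⁻¹
Height gradient: |∂Z/∂n| = 30 m / 141000 m = 2.13×10⁻⁴
On a pressure surface, geostrophic balance gives V_g = (g/f)|∂Z/∂n|:
V_g = 9.81 × 2.13×10⁻⁴ / 1.28×10⁻⁴ = 16.4 m/s
Converting: 16.4 m/s × 3.6 = 58.9 km/h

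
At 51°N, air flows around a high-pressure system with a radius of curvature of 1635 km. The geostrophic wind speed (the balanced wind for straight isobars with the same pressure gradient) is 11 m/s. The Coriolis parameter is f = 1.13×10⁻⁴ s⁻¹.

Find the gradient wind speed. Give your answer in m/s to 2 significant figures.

Around a high, pressure-gradient force acts outward with centrifugal, so Coriolis balances both:
fV = (1/ρ)|∂P/∂n| + V²/R  →  V² − fR·V + fR·V_g = 0
With fR = 1.13×10⁻⁴ × 1635×10³ m = 185 m/s:
V = [fR − √((fR)² − 4 fR V_g)]/2 = [185 − √(185² − 4×185×11)]/2 = 11.7 m/s
Supergeostrophic (V > V_g = 11 m/s), as expected around a high.

12 m/s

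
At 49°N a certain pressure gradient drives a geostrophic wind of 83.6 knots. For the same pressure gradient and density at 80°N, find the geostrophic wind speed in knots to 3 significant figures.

64.1 knots

With the same pressure gradient and density, V_g ∝ 1/f ∝ 1/sin φ.
V₂ = V₁ · sin φ₁ / sin φ₂ = 83.6 × sin 49° / sin 80°
V₂ = 83.6 × 0.7547/0.9848 = 64.1 knots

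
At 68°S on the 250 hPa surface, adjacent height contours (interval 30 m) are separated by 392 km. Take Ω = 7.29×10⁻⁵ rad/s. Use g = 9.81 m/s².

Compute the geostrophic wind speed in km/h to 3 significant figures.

20.0 km/h

Coriolis parameter at 68°S:
f = 2Ω sin φ = 2 × 7.29×10⁻⁵ × sin 68° = 1.35×10⁻⁴ s⁻¹
Height gradient: |∂Z/∂n| = 30 m / 392000 m = 7.65×10⁻⁵
On a pressure surface, geostrophic balance gives V_g = (g/f)|∂Z/∂n|:
V_g = 9.81 × 7.65×10⁻⁵ / 1.35×10⁻⁴ = 5.55 m/s
Converting: 5.55 m/s × 3.6 = 20.0 km/h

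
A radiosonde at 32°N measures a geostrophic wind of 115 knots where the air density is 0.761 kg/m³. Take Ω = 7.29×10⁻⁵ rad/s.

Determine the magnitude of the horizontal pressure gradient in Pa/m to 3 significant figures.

3.48×10⁻³ Pa/m

Coriolis parameter at 32°N:
f = 2Ω sin φ = 2 × 7.29×10⁻⁵ × sin 32° = 7.73×10⁻⁵ s⁻¹
Wind speed in SI: 115 knots = 59.2 m/s
Geostrophic balance rearranged: |∂P/∂n| = f ρ V_g
|∂P/∂n| = 7.73×10⁻⁵ × 0.761 × 59.2 = 3.48×10⁻³ Pa/m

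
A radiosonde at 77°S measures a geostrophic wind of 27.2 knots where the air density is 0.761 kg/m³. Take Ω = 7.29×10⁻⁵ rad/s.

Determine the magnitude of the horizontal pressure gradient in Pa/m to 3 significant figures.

Coriolis parameter at 77°S:
f = 2Ω sin φ = 2 × 7.29×10⁻⁵ × sin 77° = 1.42×10⁻⁴ s⁻¹
Wind speed in SI: 27.2 knots = 14.0 m/s
Geostrophic balance rearranged: |∂P/∂n| = f ρ V_g
|∂P/∂n| = 1.42×10⁻⁴ × 0.761 × 14.0 = 1.51×10⁻³ Pa/m

1.51×10⁻³ Pa/m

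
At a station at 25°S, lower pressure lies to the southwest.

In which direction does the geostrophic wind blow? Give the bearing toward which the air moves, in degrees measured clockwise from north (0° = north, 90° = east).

The pressure-gradient force points toward the southwest (bearing 225°).
Geostrophic balance: in the Southern Hemisphere the Coriolis force deflects motion to the left, so the geostrophic wind blows 90° to the left of the pressure-gradient force (low pressure on the right).
Rotating 225° by 90° counterclockwise gives 135° — the wind blows toward the southeast.

135°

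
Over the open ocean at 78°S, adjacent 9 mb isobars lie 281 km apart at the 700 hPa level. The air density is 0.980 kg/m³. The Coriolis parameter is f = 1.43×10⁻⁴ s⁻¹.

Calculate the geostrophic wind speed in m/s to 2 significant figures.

23 m/s

Pressure gradient: |∂P/∂n| = 900 Pa / 281000 m = 3.20×10⁻³ Pa/m
Geostrophic balance (pressure-gradient force = Coriolis force):
V_g = (1/(fρ)) |∂P/∂n| = 3.20×10⁻³ / (1.43×10⁻⁴ × 0.980) = 22.9 m/s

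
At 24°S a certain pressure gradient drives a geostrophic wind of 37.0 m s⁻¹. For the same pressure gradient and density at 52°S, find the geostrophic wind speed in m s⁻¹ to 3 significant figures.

With the same pressure gradient and density, V_g ∝ 1/f ∝ 1/sin φ.
V₂ = V₁ · sin φ₁ / sin φ₂ = 37.0 × sin 24° / sin 52°
V₂ = 37.0 × 0.4067/0.7880 = 19.1 m s⁻¹

19.1 m s⁻¹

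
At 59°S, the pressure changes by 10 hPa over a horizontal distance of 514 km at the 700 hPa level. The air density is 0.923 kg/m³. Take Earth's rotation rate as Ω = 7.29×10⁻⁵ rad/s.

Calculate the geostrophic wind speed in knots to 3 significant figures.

Coriolis parameter at 59°S:
f = 2Ω sin φ = 2 × 7.29×10⁻⁵ × sin 59° = 1.25×10⁻⁴ s⁻¹
Pressure gradient: |∂P/∂n| = 1000 Pa / 514000 m = 1.95×10⁻³ Pa/m
Geostrophic balance (pressure-gradient force = Coriolis force):
V_g = (1/(fρ)) |∂P/∂n| = 1.95×10⁻³ / (1.25×10⁻⁴ × 0.923) = 16.9 m/s
Converting: 16.9 m/s × 1.944 = 32.8 knots

32.8 knots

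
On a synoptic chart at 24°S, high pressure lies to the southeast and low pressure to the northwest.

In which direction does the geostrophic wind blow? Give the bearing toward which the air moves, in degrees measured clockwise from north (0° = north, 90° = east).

The pressure-gradient force points toward the northwest (bearing 315°).
Geostrophic balance: in the Southern Hemisphere the Coriolis force deflects motion to the left, so the geostrophic wind blows 90° to the left of the pressure-gradient force (low pressure on the right).
Rotating 315° by 90° counterclockwise gives 225° — the wind blows toward the southwest.

225°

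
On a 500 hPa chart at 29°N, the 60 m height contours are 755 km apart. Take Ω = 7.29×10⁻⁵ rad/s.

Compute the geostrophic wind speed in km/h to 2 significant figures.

Coriolis parameter at 29°N:
f = 2Ω sin φ = 2 × 7.29×10⁻⁵ × sin 29° = 7.07×10⁻⁵ s⁻¹
Height gradient: |∂Z/∂n| = 60 m / 755000 m = 7.95×10⁻⁵
On a pressure surface, geostrophic balance gives V_g = (g/f)|∂Z/∂n|:
V_g = 9.81 × 7.95×10⁻⁵ / 7.07×10⁻⁵ = 11.0 m/s
Converting: 11.0 m/s × 3.6 = 40 km/h

40 km/h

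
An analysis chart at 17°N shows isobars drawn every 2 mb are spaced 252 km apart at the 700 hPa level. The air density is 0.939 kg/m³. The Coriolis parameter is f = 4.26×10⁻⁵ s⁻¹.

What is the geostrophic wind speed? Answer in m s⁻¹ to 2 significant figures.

20 m s⁻¹

Pressure gradient: |∂P/∂n| = 200 Pa / 252000 m = 7.94×10⁻⁴ Pa/m
Geostrophic balance (pressure-gradient force = Coriolis force):
V_g = (1/(fρ)) |∂P/∂n| = 7.94×10⁻⁴ / (4.26×10⁻⁵ × 0.939) = 19.8 m/s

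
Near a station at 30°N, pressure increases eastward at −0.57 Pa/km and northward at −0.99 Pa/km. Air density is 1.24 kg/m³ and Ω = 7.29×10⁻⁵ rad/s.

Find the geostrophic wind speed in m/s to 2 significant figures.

Coriolis parameter at 30°N:
f = 2Ω sin φ = 2 × 7.29×10⁻⁵ × sin 30° = 7.29×10⁻⁵ s⁻¹
Component geostrophic relations (x east, y north):
u_g = −(1/(fρ)) ∂P/∂y,  v_g = (1/(fρ)) ∂P/∂x
u_g = −(−0.99×10⁻³)/(7.29×10⁻⁵ × 1.24) = 11.0 m/s;  v_g = (−0.57×10⁻³)/(7.29×10⁻⁵ × 1.24) = −6.31 m/s
|V_g| = √(u_g² + v_g²) = 12.6 m/s

13 m/s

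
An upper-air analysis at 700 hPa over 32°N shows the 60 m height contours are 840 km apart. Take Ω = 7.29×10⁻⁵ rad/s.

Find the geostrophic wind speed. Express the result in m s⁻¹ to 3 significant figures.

9.07 m s⁻¹

Coriolis parameter at 32°N:
f = 2Ω sin φ = 2 × 7.29×10⁻⁵ × sin 32° = 7.73×10⁻⁵ s⁻¹
Height gradient: |∂Z/∂n| = 60 m / 840000 m = 7.14×10⁻⁵
On a pressure surface, geostrophic balance gives V_g = (g/f)|∂Z/∂n|:
V_g = 9.81 × 7.14×10⁻⁵ / 7.73×10⁻⁵ = 9.07 m/s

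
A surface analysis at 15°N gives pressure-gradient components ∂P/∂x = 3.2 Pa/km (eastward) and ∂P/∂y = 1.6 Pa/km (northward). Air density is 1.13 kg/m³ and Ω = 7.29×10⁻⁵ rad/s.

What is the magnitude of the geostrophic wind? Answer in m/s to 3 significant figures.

Coriolis parameter at 15°N:
f = 2Ω sin φ = 2 × 7.29×10⁻⁵ × sin 15° = 3.77×10⁻⁵ s⁻¹
Component geostrophic relations (x east, y north):
u_g = −(1/(fρ)) ∂P/∂y,  v_g = (1/(fρ)) ∂P/∂x
u_g = −(1.6×10⁻³)/(3.77×10⁻⁵ × 1.13) = −37.5 m/s;  v_g = (3.2×10⁻³)/(3.77×10⁻⁵ × 1.13) = 75.0 m/s
|V_g| = √(u_g² + v_g²) = 83.9 m/s

83.9 m/s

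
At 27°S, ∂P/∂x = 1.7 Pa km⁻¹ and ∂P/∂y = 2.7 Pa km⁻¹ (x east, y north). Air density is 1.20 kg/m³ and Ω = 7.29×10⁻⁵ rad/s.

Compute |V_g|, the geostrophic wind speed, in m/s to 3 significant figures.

40.2 m/s

Coriolis parameter at 27°S:
f = 2Ω sin φ = 2 × 7.29×10⁻⁵ × sin 27° = 6.62×10⁻⁵ s⁻¹
In the Southern Hemisphere f is negative: f = −6.62×10⁻⁵ s⁻¹.
Component geostrophic relations (x east, y north):
u_g = −(1/(fρ)) ∂P/∂y,  v_g = (1/(fρ)) ∂P/∂x
u_g = −(2.7×10⁻³)/(−6.62×10⁻⁵ × 1.20) = 34.0 m/s;  v_g = (1.7×10⁻³)/(−6.62×10⁻⁵ × 1.20) = −21.4 m/s
|V_g| = √(u_g² + v_g²) = 40.2 m/s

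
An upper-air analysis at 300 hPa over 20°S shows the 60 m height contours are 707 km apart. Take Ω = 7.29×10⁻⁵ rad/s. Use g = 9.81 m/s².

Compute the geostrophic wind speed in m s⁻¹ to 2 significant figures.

17 m s⁻¹

Coriolis parameter at 20°S:
f = 2Ω sin φ = 2 × 7.29×10⁻⁵ × sin 20° = 4.99×10⁻⁵ s⁻¹
Height gradient: |∂Z/∂n| = 60 m / 707000 m = 8.49×10⁻⁵
On a pressure surface, geostrophic balance gives V_g = (g/f)|∂Z/∂n|:
V_g = 9.81 × 8.49×10⁻⁵ / 4.99×10⁻⁵ = 16.7 m/s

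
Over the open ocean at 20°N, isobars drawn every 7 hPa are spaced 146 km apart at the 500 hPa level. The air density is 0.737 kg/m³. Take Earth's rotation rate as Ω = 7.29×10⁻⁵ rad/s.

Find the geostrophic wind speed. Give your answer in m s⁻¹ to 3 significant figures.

130 m s⁻¹

Coriolis parameter at 20°N:
f = 2Ω sin φ = 2 × 7.29×10⁻⁵ × sin 20° = 4.99×10⁻⁵ s⁻¹
Pressure gradient: |∂P/∂n| = 700 Pa / 146000 m = 4.79×10⁻³ Pa/m
Geostrophic balance (pressure-gradient force = Coriolis force):
V_g = (1/(fρ)) |∂P/∂n| = 4.79×10⁻³ / (4.99×10⁻⁵ × 0.737) = 130 m/s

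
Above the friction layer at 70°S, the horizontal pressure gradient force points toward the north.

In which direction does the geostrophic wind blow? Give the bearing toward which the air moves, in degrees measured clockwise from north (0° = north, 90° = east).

The pressure-gradient force points toward the north (bearing 000°).
Geostrophic balance: in the Southern Hemisphere the Coriolis force deflects motion to the left, so the geostrophic wind blows 90° to the left of the pressure-gradient force (low pressure on the right).
Rotating 000° by 90° counterclockwise gives 270° — the wind blows toward the west.

270°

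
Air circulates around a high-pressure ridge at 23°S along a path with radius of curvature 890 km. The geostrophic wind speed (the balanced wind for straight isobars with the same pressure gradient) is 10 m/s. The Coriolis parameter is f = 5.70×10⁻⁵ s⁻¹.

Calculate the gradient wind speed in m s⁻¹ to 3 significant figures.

Around a high, pressure-gradient force acts outward with centrifugal, so Coriolis balances both:
fV = (1/ρ)|∂P/∂n| + V²/R  →  V² − fR·V + fR·V_g = 0
With fR = 5.70×10⁻⁵ × 890×10³ m = 50.7 m/s:
V = [fR − √((fR)² − 4 fR V_g)]/2 = [50.7 − √(50.7² − 4×50.7×10)]/2 = 13.7 m/s
Supergeostrophic (V > V_g = 10 m/s), as expected around a high.

13.7 m s⁻¹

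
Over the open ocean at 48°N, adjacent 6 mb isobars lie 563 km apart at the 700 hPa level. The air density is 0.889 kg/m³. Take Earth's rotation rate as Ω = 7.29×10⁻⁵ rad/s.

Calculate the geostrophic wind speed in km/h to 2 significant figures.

40 km/h

Coriolis parameter at 48°N:
f = 2Ω sin φ = 2 × 7.29×10⁻⁵ × sin 48° = 1.08×10⁻⁴ s⁻¹
Pressure gradient: |∂P/∂n| = 600 Pa / 563000 m = 1.07×10⁻³ Pa/m
Geostrophic balance (pressure-gradient force = Coriolis force):
V_g = (1/(fρ)) |∂P/∂n| = 1.07×10⁻³ / (1.08×10⁻⁴ × 0.889) = 11.1 m/s
Converting: 11.1 m/s × 3.6 = 40 km/h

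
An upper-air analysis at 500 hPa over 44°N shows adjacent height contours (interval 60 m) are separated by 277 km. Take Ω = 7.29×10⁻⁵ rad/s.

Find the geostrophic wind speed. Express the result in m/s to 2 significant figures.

21 m/s

Coriolis parameter at 44°N:
f = 2Ω sin φ = 2 × 7.29×10⁻⁵ × sin 44° = 1.01×10⁻⁴ s⁻¹
Height gradient: |∂Z/∂n| = 60 m / 277000 m = 2.17×10⁻⁴
On a pressure surface, geostrophic balance gives V_g = (g/f)|∂Z/∂n|:
V_g = 9.81 × 2.17×10⁻⁴ / 1.01×10⁻⁴ = 21.0 m/s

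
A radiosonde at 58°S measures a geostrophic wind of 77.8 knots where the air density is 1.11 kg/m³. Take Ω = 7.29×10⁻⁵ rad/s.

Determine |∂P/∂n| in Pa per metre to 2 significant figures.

Coriolis parameter at 58°S:
f = 2Ω sin φ = 2 × 7.29×10⁻⁵ × sin 58° = 1.24×10⁻⁴ s⁻¹
Wind speed in SI: 77.8 knots = 40.0 m/s
Geostrophic balance rearranged: |∂P/∂n| = f ρ V_g
|∂P/∂n| = 1.24×10⁻⁴ × 1.11 × 40.0 = 5.49×10⁻³ Pa/m

5.5×10⁻³ Pa/m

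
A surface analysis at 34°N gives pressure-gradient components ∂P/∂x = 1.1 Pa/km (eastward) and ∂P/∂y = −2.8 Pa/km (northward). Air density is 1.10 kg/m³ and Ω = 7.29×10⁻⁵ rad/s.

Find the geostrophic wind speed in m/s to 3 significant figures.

Coriolis parameter at 34°N:
f = 2Ω sin φ = 2 × 7.29×10⁻⁵ × sin 34° = 8.15×10⁻⁵ s⁻¹
Component geostrophic relations (x east, y north):
u_g = −(1/(fρ)) ∂P/∂y,  v_g = (1/(fρ)) ∂P/∂x
u_g = −(−2.8×10⁻³)/(8.15×10⁻⁵ × 1.10) = 31.2 m/s;  v_g = (1.1×10⁻³)/(8.15×10⁻⁵ × 1.10) = 12.3 m/s
|V_g| = √(u_g² + v_g²) = 33.5 m/s

33.5 m/s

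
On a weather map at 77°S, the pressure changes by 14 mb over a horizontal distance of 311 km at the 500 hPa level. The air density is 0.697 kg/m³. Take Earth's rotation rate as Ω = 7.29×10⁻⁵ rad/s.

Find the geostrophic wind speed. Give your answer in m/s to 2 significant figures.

45 m/s

Coriolis parameter at 77°S:
f = 2Ω sin φ = 2 × 7.29×10⁻⁵ × sin 77° = 1.42×10⁻⁴ s⁻¹
Pressure gradient: |∂P/∂n| = 1400 Pa / 311000 m = 4.50×10⁻³ Pa/m
Geostrophic balance (pressure-gradient force = Coriolis force):
V_g = (1/(fρ)) |∂P/∂n| = 4.50×10⁻³ / (1.42×10⁻⁴ × 0.697) = 45.5 m/s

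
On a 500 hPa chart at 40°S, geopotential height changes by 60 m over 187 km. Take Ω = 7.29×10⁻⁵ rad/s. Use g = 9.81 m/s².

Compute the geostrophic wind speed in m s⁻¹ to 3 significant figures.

Coriolis parameter at 40°S:
f = 2Ω sin φ = 2 × 7.29×10⁻⁵ × sin 40° = 9.37×10⁻⁵ s⁻¹
Height gradient: |∂Z/∂n| = 60 m / 187000 m = 3.21×10⁻⁴
On a pressure surface, geostrophic balance gives V_g = (g/f)|∂Z/∂n|:
V_g = 9.81 × 3.21×10⁻⁴ / 9.37×10⁻⁵ = 33.6 m/s

33.6 m s⁻¹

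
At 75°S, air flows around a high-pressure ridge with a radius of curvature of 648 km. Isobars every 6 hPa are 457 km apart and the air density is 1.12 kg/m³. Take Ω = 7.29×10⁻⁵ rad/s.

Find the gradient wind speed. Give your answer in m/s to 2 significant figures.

Coriolis parameter at 75°S:
f = 2Ω sin φ = 2 × 7.29×10⁻⁵ × sin 75° = 1.41×10⁻⁴ s⁻¹
Pressure gradient: |∂P/∂n| = 600 Pa / 457000 m = 1.31×10⁻³ Pa/m
Geostrophic speed: V_g = |∂P/∂n|/(fρ) = 1.31×10⁻³/(1.41×10⁻⁴ × 1.12) = 8.32 m/s
Around a high, pressure-gradient force acts outward with centrifugal, so Coriolis balances both:
fV = (1/ρ)|∂P/∂n| + V²/R  →  V² − fR·V + fR·V_g = 0
With fR = 1.41×10⁻⁴ × 648×10³ m = 91.3 m/s:
V = [fR − √((fR)² − 4 fR V_g)]/2 = [91.3 − √(91.3² − 4×91.3×8.32)]/2 = 9.26 m/s
Supergeostrophic (V > V_g = 8.32 m/s), as expected around a high.

9.3 m/s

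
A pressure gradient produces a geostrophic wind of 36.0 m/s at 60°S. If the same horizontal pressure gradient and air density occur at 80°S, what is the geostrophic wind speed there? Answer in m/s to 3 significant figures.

With the same pressure gradient and density, V_g ∝ 1/f ∝ 1/sin φ.
V₂ = V₁ · sin φ₁ / sin φ₂ = 36.0 × sin 60° / sin 80°
V₂ = 36.0 × 0.8660/0.9848 = 31.7 m/s

31.7 m/s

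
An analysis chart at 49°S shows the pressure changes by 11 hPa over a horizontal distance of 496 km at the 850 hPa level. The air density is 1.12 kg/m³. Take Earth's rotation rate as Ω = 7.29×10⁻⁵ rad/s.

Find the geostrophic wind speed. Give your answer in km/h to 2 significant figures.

65 km/h

Coriolis parameter at 49°S:
f = 2Ω sin φ = 2 × 7.29×10⁻⁵ × sin 49° = 1.10×10⁻⁴ s⁻¹
Pressure gradient: |∂P/∂n| = 1100 Pa / 496000 m = 2.22×10⁻³ Pa/m
Geostrophic balance (pressure-gradient force = Coriolis force):
V_g = (1/(fρ)) |∂P/∂n| = 2.22×10⁻³ / (1.10×10⁻⁴ × 1.12) = 18.0 m/s
Converting: 18.0 m/s × 3.6 = 65 km/h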